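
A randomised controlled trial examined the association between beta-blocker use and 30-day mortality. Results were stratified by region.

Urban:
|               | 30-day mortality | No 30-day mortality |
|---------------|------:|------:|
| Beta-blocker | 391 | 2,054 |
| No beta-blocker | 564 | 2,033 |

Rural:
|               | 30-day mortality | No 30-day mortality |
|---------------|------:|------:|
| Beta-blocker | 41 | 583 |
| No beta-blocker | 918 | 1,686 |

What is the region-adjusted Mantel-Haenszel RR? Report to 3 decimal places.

0.520

RR_MH = Σ(aᵢ·n₀ᵢ/nᵢ) / Σ(cᵢ·n₁ᵢ/nᵢ), with n₁ᵢ = aᵢ+bᵢ (exposed), n₀ᵢ = cᵢ+dᵢ (unexposed), nᵢ = n₁ᵢ+n₀ᵢ.
Stratum 1 (Urban): n₁ = 2445, n₀ = 2597, n = 5042; a·n₀/n = 391·2597/5042 = 201.3937; c·n₁/n = 564·2445/5042 = 273.4986
Stratum 2 (Rural): n₁ = 624, n₀ = 2604, n = 3228; a·n₀/n = 41·2604/3228 = 33.0743; c·n₁/n = 918·624/3228 = 177.4572
RR_MH = (201.3937 + 33.0743) / (273.4986 + 177.4572) = 234.4680 / 450.9559 = 0.51994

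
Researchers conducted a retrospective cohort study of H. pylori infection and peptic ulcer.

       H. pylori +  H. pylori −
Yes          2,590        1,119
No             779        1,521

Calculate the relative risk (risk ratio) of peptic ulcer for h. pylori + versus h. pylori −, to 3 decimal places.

1.814

Reading the table with exposure as columns: a = 2590 (H. pylori +, case), b = 779 (H. pylori +, non-case), c = 1119 (H. pylori −, case), d = 1521.
Risk in exposed = 2590/3369 = 0.76877; risk in unexposed = 1119/2640 = 0.42386.
RR = 0.76877 / 0.42386 = 1.81373
The risk among the exposed is 1.81 times that among the unexposed.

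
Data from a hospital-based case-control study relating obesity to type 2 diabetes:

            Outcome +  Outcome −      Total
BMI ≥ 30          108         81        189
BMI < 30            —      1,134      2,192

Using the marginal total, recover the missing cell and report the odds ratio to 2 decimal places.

1.43

The missing cell is in the unexposed row: 2192 − 1134 = 1058.
So a = 108, b = 81, c = 1058, d = 1134.
OR = (a·d)/(b·c) = (108 × 1134) / (81 × 1058) = 122472 / 85698 = 1.42911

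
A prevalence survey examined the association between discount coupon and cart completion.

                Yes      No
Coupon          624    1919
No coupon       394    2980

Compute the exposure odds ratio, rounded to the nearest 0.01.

Cells: a = 624, b = 1919, c = 394, d = 2980.
OR = (a·d)/(b·c) = (624 × 2980) / (1919 × 394) = 1859520 / 756086 = 2.45940
The odds of cart completion are about 2.46 times as high in the coupon group.

2.46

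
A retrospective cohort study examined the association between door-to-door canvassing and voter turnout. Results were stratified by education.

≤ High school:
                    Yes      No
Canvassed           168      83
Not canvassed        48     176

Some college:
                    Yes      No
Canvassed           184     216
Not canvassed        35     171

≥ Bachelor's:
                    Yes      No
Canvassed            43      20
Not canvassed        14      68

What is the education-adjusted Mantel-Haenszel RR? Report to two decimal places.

RR_MH = Σ(aᵢ·n₀ᵢ/nᵢ) / Σ(cᵢ·n₁ᵢ/nᵢ), with n₁ᵢ = aᵢ+bᵢ (exposed), n₀ᵢ = cᵢ+dᵢ (unexposed), nᵢ = n₁ᵢ+n₀ᵢ.
Stratum 1 (≤ High school): n₁ = 251, n₀ = 224, n = 475; a·n₀/n = 168·224/475 = 79.2253; c·n₁/n = 48·251/475 = 25.3642
Stratum 2 (Some college): n₁ = 400, n₀ = 206, n = 606; a·n₀/n = 184·206/606 = 62.5479; c·n₁/n = 35·400/606 = 23.1023
Stratum 3 (≥ Bachelor's): n₁ = 63, n₀ = 82, n = 145; a·n₀/n = 43·82/145 = 24.3172; c·n₁/n = 14·63/145 = 6.0828
RR_MH = (79.2253 + 62.5479 + 24.3172) / (25.3642 + 23.1023 + 6.0828) = 166.0904 / 54.5493 = 3.04478

3.04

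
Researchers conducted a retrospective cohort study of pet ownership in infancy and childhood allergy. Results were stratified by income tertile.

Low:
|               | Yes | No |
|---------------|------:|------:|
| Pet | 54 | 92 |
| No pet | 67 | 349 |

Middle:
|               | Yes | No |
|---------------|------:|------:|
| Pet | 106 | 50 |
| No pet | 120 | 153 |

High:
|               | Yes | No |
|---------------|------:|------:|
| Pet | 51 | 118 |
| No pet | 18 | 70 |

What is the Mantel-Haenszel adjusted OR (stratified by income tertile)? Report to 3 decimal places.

OR_MH = Σ(aᵢdᵢ/nᵢ) / Σ(bᵢcᵢ/nᵢ), where nᵢ is the stratum total.
Stratum 1 (Low): n = 562; a·d/n = 54·349/562 = 33.5338; b·c/n = 92·67/562 = 10.9680
Stratum 2 (Middle): n = 429; a·d/n = 106·153/429 = 37.8042; b·c/n = 50·120/429 = 13.9860
Stratum 3 (High): n = 257; a·d/n = 51·70/257 = 13.8911; b·c/n = 118·18/257 = 8.2646
OR_MH = (33.5338 + 37.8042 + 13.8911) / (10.9680 + 13.9860 + 8.2646) = 85.2291 / 33.2186 = 2.56570

2.566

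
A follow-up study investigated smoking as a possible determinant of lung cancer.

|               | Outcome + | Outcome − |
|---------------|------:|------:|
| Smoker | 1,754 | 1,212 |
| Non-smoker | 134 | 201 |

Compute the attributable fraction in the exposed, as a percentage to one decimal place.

32.4

Cells: a = 1754, b = 1212, c = 134, d = 201.
Risk in exposed = 1754/2966 = 0.59137; risk in unexposed = 134/335 = 0.40000.
RR = 0.59137/0.40000 = 1.47842
AR% = (RR − 1)/RR × 100 = (1.47842 − 1)/1.47842 × 100 = 32.3603%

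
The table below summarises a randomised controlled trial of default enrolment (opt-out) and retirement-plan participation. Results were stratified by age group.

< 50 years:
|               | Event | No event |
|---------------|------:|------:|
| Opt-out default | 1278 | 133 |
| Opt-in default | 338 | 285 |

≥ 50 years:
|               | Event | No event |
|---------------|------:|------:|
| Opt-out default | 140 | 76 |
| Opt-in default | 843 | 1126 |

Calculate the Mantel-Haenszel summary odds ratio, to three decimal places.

4.885

OR_MH = Σ(aᵢdᵢ/nᵢ) / Σ(bᵢcᵢ/nᵢ), where nᵢ is the stratum total.
Stratum 1 (< 50 years): n = 2034; a·d/n = 1278·285/2034 = 179.0708; b·c/n = 133·338/2034 = 22.1013
Stratum 2 (≥ 50 years): n = 2185; a·d/n = 140·1126/2185 = 72.1465; b·c/n = 76·843/2185 = 29.3217
OR_MH = (179.0708 + 72.1465) / (22.1013 + 29.3217) = 251.2172 / 51.4230 = 4.88531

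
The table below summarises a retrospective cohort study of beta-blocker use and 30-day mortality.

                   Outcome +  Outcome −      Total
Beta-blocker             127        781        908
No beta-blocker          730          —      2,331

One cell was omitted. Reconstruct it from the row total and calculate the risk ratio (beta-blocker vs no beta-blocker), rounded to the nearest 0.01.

0.45

The missing cell is in the unexposed row: 2331 − 730 = 1601.
So a = 127, b = 781, c = 730, d = 1601.
RR = [a/(a+b)] / [c/(c+d)] = (127/908) / (730/2331) = 0.13987/0.31317 = 0.44662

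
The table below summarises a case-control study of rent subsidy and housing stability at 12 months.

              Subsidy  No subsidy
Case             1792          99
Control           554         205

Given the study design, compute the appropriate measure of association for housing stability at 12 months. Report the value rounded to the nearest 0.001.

Reading the table with exposure as columns: a = 1792 (Subsidy, case), b = 554 (Subsidy, non-case), c = 99 (No subsidy, case), d = 205.
This is a case-control study: participants were sampled on outcome status, so risks in the source population cannot be estimated directly — relative risk is not valid here. The odds ratio is the appropriate measure.
OR = (a·d)/(b·c) = (1792 × 205) / (554 × 99) = 367360 / 54846 = 6.69803

6.698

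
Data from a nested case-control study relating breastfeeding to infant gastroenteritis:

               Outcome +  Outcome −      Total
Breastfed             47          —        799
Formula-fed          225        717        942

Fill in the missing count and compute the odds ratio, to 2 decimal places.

0.20

The missing cell is in the exposed row: 799 − 47 = 752.
So a = 47, b = 752, c = 225, d = 717.
OR = (a·d)/(b·c) = (47 × 717) / (752 × 225) = 33699 / 169200 = 0.19917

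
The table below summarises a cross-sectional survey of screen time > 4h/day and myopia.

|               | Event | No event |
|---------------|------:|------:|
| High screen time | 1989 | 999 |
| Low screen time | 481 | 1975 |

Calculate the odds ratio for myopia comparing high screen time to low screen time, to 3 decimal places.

Cells: a = 1989, b = 999, c = 481, d = 1975.
OR = (a·d)/(b·c) = (1989 × 1975) / (999 × 481) = 3928275 / 480519 = 8.17507
The odds of myopia are about 8.18 times as high in the high screen time group.

8.175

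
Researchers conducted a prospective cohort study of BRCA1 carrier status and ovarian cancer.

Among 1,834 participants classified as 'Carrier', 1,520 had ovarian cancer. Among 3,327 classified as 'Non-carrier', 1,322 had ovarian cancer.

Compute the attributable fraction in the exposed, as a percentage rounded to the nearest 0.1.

52.1

From the description: a = 1520, b = 314, c = 1322, d = 2005.
Risk in exposed = 1520/1834 = 0.82879; risk in unexposed = 1322/3327 = 0.39735.
RR = 0.82879/0.39735 = 2.08577
AR% = (RR − 1)/RR × 100 = (2.08577 − 1)/2.08577 × 100 = 52.0560%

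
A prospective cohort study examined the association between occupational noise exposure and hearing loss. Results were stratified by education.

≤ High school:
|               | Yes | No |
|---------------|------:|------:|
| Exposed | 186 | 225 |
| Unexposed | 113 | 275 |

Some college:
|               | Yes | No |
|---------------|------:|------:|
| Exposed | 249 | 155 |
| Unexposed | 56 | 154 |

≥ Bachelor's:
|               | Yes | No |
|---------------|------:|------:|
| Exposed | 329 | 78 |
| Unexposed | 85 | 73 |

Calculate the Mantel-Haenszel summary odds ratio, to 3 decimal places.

2.929

OR_MH = Σ(aᵢdᵢ/nᵢ) / Σ(bᵢcᵢ/nᵢ), where nᵢ is the stratum total.
Stratum 1 (≤ High school): n = 799; a·d/n = 186·275/799 = 64.0175; b·c/n = 225·113/799 = 31.8210
Stratum 2 (Some college): n = 614; a·d/n = 249·154/614 = 62.4528; b·c/n = 155·56/614 = 14.1368
Stratum 3 (≥ Bachelor's): n = 565; a·d/n = 329·73/565 = 42.5080; b·c/n = 78·85/565 = 11.7345
OR_MH = (64.0175 + 62.4528 + 42.5080) / (31.8210 + 14.1368 + 11.7345) = 168.9783 / 57.6923 = 2.92895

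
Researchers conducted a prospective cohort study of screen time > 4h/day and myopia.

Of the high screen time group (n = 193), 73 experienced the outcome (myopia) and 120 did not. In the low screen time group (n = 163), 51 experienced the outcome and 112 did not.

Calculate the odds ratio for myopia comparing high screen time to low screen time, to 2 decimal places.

1.34

From the description: a = 73, b = 120, c = 51, d = 112.
OR = (a·d)/(b·c) = (73 × 112) / (120 × 51) = 8176 / 6120 = 1.33595
The odds of myopia are about 1.34 times as high in the high screen time group.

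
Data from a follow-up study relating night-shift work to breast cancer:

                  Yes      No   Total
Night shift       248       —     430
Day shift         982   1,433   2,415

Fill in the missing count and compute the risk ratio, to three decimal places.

1.418

The missing cell is in the exposed row: 430 − 248 = 182.
So a = 248, b = 182, c = 982, d = 1433.
RR = [a/(a+b)] / [c/(c+d)] = (248/430) / (982/2415) = 0.57674/0.40663 = 1.41837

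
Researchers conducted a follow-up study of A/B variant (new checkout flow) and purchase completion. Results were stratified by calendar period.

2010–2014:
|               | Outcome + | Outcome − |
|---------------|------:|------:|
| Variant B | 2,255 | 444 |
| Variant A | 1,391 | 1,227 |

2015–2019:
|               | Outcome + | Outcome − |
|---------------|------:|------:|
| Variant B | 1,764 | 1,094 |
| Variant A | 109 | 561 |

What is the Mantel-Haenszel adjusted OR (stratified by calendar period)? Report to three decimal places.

OR_MH = Σ(aᵢdᵢ/nᵢ) / Σ(bᵢcᵢ/nᵢ), where nᵢ is the stratum total.
Stratum 1 (2010–2014): n = 5317; a·d/n = 2255·1227/5317 = 520.3846; b·c/n = 444·1391/5317 = 116.1565
Stratum 2 (2015–2019): n = 3528; a·d/n = 1764·561/3528 = 280.5000; b·c/n = 1094·109/3528 = 33.7999
OR_MH = (520.3846 + 280.5000) / (116.1565 + 33.7999) = 800.8846 / 149.9564 = 5.34078

5.341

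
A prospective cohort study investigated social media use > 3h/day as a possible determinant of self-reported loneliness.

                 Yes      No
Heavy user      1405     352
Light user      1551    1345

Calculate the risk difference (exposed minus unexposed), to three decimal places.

0.264

Cells: a = 1405, b = 352, c = 1551, d = 1345.
Risk in exposed = 1405/1757 = 0.799659; risk in unexposed = 1551/2896 = 0.535566.
Risk difference = 0.799659 − 0.535566 = 0.264092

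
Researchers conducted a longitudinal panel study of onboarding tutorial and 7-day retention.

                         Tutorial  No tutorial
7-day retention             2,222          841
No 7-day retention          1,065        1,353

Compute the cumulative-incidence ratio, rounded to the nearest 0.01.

Reading the table with exposure as columns: a = 2222 (Tutorial, case), b = 1065 (Tutorial, non-case), c = 841 (No tutorial, case), d = 1353.
Risk in exposed = 2222/3287 = 0.67600; risk in unexposed = 841/2194 = 0.38332.
RR = 0.67600 / 0.38332 = 1.76354
The risk among the exposed is 1.76 times that among the unexposed.

1.76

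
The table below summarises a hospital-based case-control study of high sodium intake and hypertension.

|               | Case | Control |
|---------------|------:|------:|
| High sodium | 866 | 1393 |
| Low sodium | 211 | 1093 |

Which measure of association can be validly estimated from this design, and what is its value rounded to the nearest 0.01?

Cells: a = 866, b = 1393, c = 211, d = 1093.
This is a hospital-based case-control study: participants were sampled on outcome status, so risks in the source population cannot be estimated directly — relative risk is not valid here. The odds ratio is the appropriate measure.
OR = (a·d)/(b·c) = (866 × 1093) / (1393 × 211) = 946538 / 293923 = 3.22036

3.22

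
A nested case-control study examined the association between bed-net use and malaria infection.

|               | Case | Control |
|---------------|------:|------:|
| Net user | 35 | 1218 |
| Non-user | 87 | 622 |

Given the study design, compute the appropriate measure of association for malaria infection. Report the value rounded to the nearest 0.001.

Cells: a = 35, b = 1218, c = 87, d = 622.
This is a nested case-control study: participants were sampled on outcome status, so risks in the source population cannot be estimated directly — relative risk is not valid here. The odds ratio is the appropriate measure.
OR = (a·d)/(b·c) = (35 × 622) / (1218 × 87) = 21770 / 105966 = 0.20544

0.205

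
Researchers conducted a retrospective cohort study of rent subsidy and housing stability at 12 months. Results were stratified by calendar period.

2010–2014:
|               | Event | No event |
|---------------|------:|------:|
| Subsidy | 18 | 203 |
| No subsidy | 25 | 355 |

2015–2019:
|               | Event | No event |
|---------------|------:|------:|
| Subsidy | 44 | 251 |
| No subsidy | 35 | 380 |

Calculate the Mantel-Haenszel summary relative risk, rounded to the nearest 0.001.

RR_MH = Σ(aᵢ·n₀ᵢ/nᵢ) / Σ(cᵢ·n₁ᵢ/nᵢ), with n₁ᵢ = aᵢ+bᵢ (exposed), n₀ᵢ = cᵢ+dᵢ (unexposed), nᵢ = n₁ᵢ+n₀ᵢ.
Stratum 1 (2010–2014): n₁ = 221, n₀ = 380, n = 601; a·n₀/n = 18·380/601 = 11.3810; c·n₁/n = 25·221/601 = 9.1930
Stratum 2 (2015–2019): n₁ = 295, n₀ = 415, n = 710; a·n₀/n = 44·415/710 = 25.7183; c·n₁/n = 35·295/710 = 14.5423
RR_MH = (11.3810 + 25.7183) / (9.1930 + 14.5423) = 37.0993 / 23.7353 = 1.56305

1.563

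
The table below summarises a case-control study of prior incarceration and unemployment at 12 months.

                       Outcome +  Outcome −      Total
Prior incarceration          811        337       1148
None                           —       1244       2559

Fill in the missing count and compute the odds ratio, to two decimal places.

The missing cell is in the unexposed row: 2559 − 1244 = 1315.
So a = 811, b = 337, c = 1315, d = 1244.
OR = (a·d)/(b·c) = (811 × 1244) / (337 × 1315) = 1008884 / 443155 = 2.27659

2.28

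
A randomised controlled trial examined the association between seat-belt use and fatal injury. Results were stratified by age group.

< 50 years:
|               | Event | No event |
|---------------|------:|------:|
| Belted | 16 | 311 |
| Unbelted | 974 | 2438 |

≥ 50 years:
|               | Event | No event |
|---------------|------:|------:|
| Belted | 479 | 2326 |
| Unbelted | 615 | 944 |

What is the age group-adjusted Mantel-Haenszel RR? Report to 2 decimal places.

0.39

RR_MH = Σ(aᵢ·n₀ᵢ/nᵢ) / Σ(cᵢ·n₁ᵢ/nᵢ), with n₁ᵢ = aᵢ+bᵢ (exposed), n₀ᵢ = cᵢ+dᵢ (unexposed), nᵢ = n₁ᵢ+n₀ᵢ.
Stratum 1 (< 50 years): n₁ = 327, n₀ = 3412, n = 3739; a·n₀/n = 16·3412/3739 = 14.6007; c·n₁/n = 974·327/3739 = 85.1827
Stratum 2 (≥ 50 years): n₁ = 2805, n₀ = 1559, n = 4364; a·n₀/n = 479·1559/4364 = 171.1185; c·n₁/n = 615·2805/4364 = 395.2967
RR_MH = (14.6007 + 171.1185) / (85.1827 + 395.2967) = 185.7192 / 480.4794 = 0.38653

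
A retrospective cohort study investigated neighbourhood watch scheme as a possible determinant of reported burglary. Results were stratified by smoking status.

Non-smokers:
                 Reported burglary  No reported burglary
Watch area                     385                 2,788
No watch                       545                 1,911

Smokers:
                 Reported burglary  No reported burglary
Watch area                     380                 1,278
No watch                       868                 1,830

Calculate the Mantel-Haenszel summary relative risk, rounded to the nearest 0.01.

RR_MH = Σ(aᵢ·n₀ᵢ/nᵢ) / Σ(cᵢ·n₁ᵢ/nᵢ), with n₁ᵢ = aᵢ+bᵢ (exposed), n₀ᵢ = cᵢ+dᵢ (unexposed), nᵢ = n₁ᵢ+n₀ᵢ.
Stratum 1 (Non-smokers): n₁ = 3173, n₀ = 2456, n = 5629; a·n₀/n = 385·2456/5629 = 167.9801; c·n₁/n = 545·3173/5629 = 307.2100
Stratum 2 (Smokers): n₁ = 1658, n₀ = 2698, n = 4356; a·n₀/n = 380·2698/4356 = 235.3627; c·n₁/n = 868·1658/4356 = 330.3820
RR_MH = (167.9801 + 235.3627) / (307.2100 + 330.3820) = 403.3428 / 637.5920 = 0.63260

0.63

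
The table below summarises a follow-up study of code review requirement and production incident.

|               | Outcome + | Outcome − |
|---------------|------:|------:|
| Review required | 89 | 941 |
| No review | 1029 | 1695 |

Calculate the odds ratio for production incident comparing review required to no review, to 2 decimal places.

Cells: a = 89, b = 941, c = 1029, d = 1695.
OR = (a·d)/(b·c) = (89 × 1695) / (941 × 1029) = 150855 / 968289 = 0.15580
Exposure is associated with lower odds of production incident (OR = 0.16 < 1).

0.16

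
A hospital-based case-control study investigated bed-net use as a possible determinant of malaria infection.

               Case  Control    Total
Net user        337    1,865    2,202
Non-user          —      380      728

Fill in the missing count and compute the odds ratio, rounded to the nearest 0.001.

0.197

The missing cell is in the unexposed row: 728 − 380 = 348.
So a = 337, b = 1865, c = 348, d = 380.
OR = (a·d)/(b·c) = (337 × 380) / (1865 × 348) = 128060 / 649020 = 0.19731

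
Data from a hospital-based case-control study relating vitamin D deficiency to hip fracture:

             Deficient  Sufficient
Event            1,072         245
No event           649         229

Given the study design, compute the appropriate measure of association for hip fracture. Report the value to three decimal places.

1.544

Reading the table with exposure as columns: a = 1072 (Deficient, case), b = 649 (Deficient, non-case), c = 245 (Sufficient, case), d = 229.
This is a hospital-based case-control study: participants were sampled on outcome status, so risks in the source population cannot be estimated directly — relative risk is not valid here. The odds ratio is the appropriate measure.
OR = (a·d)/(b·c) = (1072 × 229) / (649 × 245) = 245488 / 159005 = 1.54390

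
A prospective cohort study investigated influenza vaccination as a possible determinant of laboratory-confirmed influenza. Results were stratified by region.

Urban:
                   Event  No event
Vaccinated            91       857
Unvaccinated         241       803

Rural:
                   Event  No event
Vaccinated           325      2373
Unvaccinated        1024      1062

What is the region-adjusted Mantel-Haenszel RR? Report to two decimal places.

0.27

RR_MH = Σ(aᵢ·n₀ᵢ/nᵢ) / Σ(cᵢ·n₁ᵢ/nᵢ), with n₁ᵢ = aᵢ+bᵢ (exposed), n₀ᵢ = cᵢ+dᵢ (unexposed), nᵢ = n₁ᵢ+n₀ᵢ.
Stratum 1 (Urban): n₁ = 948, n₀ = 1044, n = 1992; a·n₀/n = 91·1044/1992 = 47.6928; c·n₁/n = 241·948/1992 = 114.6928
Stratum 2 (Rural): n₁ = 2698, n₀ = 2086, n = 4784; a·n₀/n = 325·2086/4784 = 141.7120; c·n₁/n = 1024·2698/4784 = 577.4983
RR_MH = (47.6928 + 141.7120) / (114.6928 + 577.4983) = 189.4047 / 692.1911 = 0.27363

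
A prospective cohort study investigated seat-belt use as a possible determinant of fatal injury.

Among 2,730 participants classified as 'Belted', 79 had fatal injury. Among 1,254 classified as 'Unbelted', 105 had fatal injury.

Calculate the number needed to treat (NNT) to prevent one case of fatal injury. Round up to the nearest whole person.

19

Risk in treated group = 79/2730 = 0.02894; risk in control = 105/1254 = 0.08373.
Absolute risk reduction = 0.08373 − 0.02894 = 0.05479
NNT = 1 / ARR = 1 / 0.05479 = 18.250 → round up → 19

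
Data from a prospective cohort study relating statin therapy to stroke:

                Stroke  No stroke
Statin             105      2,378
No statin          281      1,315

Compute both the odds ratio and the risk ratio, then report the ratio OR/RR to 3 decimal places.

Cells: a = 105, b = 2378, c = 281, d = 1315.
OR = (105·1315)/(2378·281) = 138075/668218 = 0.20663
Risk in exposed = 105/2483 = 0.04229; risk in unexposed = 281/1596 = 0.17607; RR = 0.24018
OR/RR = 0.20663 / 0.24018 = 0.86032
The outcome is not rare, so the OR lies further from 1 than the RR.

0.860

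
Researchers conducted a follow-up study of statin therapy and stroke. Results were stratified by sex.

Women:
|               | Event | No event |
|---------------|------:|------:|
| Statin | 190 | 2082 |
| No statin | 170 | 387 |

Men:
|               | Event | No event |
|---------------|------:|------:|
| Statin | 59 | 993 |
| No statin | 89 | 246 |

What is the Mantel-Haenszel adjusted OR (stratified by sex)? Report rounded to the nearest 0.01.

OR_MH = Σ(aᵢdᵢ/nᵢ) / Σ(bᵢcᵢ/nᵢ), where nᵢ is the stratum total.
Stratum 1 (Women): n = 2829; a·d/n = 190·387/2829 = 25.9915; b·c/n = 2082·170/2829 = 125.1113
Stratum 2 (Men): n = 1387; a·d/n = 59·246/1387 = 10.4643; b·c/n = 993·89/1387 = 63.7181
OR_MH = (25.9915 + 10.4643) / (125.1113 + 63.7181) = 36.4558 / 188.8294 = 0.19306

0.19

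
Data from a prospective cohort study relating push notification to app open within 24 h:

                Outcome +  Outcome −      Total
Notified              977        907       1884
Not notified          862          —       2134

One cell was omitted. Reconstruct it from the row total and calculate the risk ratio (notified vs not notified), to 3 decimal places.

The missing cell is in the unexposed row: 2134 − 862 = 1272.
So a = 977, b = 907, c = 862, d = 1272.
RR = [a/(a+b)] / [c/(c+d)] = (977/1884) / (862/2134) = 0.51858/0.40394 = 1.28381

1.284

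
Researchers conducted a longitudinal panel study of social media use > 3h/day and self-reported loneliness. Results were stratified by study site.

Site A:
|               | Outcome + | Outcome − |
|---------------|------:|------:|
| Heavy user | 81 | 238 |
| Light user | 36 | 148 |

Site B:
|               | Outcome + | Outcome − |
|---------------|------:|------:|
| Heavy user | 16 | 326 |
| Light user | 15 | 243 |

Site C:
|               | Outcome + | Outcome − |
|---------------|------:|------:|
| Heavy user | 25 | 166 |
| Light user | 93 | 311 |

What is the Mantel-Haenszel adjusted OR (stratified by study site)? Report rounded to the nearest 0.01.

OR_MH = Σ(aᵢdᵢ/nᵢ) / Σ(bᵢcᵢ/nᵢ), where nᵢ is the stratum total.
Stratum 1 (Site A): n = 503; a·d/n = 81·148/503 = 23.8330; b·c/n = 238·36/503 = 17.0338
Stratum 2 (Site B): n = 600; a·d/n = 16·243/600 = 6.4800; b·c/n = 326·15/600 = 8.1500
Stratum 3 (Site C): n = 595; a·d/n = 25·311/595 = 13.0672; b·c/n = 166·93/595 = 25.9462
OR_MH = (23.8330 + 6.4800 + 13.0672) / (17.0338 + 8.1500 + 25.9462) = 43.3802 / 51.1300 = 0.84843

0.85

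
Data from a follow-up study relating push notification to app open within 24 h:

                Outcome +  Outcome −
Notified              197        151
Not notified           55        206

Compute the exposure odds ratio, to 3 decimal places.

Cells: a = 197, b = 151, c = 55, d = 206.
OR = (a·d)/(b·c) = (197 × 206) / (151 × 55) = 40582 / 8305 = 4.88645
The odds of app open within 24 h are about 4.89 times as high in the notified group.

4.886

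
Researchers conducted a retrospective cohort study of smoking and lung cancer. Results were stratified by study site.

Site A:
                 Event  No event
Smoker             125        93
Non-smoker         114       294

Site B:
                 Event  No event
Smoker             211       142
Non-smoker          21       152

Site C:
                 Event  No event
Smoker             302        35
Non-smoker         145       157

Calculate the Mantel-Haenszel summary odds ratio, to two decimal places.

OR_MH = Σ(aᵢdᵢ/nᵢ) / Σ(bᵢcᵢ/nᵢ), where nᵢ is the stratum total.
Stratum 1 (Site A): n = 626; a·d/n = 125·294/626 = 58.7061; b·c/n = 93·114/626 = 16.9361
Stratum 2 (Site B): n = 526; a·d/n = 211·152/526 = 60.9734; b·c/n = 142·21/526 = 5.6692
Stratum 3 (Site C): n = 639; a·d/n = 302·157/639 = 74.2003; b·c/n = 35·145/639 = 7.9421
OR_MH = (58.7061 + 60.9734 + 74.2003) / (16.9361 + 5.6692 + 7.9421) = 193.8798 / 30.5474 = 6.34685

6.35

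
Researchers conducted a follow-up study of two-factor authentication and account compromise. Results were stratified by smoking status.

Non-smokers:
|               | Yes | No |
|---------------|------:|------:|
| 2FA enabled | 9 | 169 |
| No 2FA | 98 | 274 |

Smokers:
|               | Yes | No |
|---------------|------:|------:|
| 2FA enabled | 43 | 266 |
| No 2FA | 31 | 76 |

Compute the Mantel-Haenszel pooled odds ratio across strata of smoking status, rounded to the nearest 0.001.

0.247

OR_MH = Σ(aᵢdᵢ/nᵢ) / Σ(bᵢcᵢ/nᵢ), where nᵢ is the stratum total.
Stratum 1 (Non-smokers): n = 550; a·d/n = 9·274/550 = 4.4836; b·c/n = 169·98/550 = 30.1127
Stratum 2 (Smokers): n = 416; a·d/n = 43·76/416 = 7.8558; b·c/n = 266·31/416 = 19.8221
OR_MH = (4.4836 + 7.8558) / (30.1127 + 19.8221) = 12.3394 / 49.9348 = 0.24711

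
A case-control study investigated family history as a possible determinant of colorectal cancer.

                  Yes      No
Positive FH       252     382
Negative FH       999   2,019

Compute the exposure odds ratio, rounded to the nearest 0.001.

1.333

Cells: a = 252, b = 382, c = 999, d = 2019.
OR = (a·d)/(b·c) = (252 × 2019) / (382 × 999) = 508788 / 381618 = 1.33324
The odds of colorectal cancer are about 1.33 times as high in the positive fh group.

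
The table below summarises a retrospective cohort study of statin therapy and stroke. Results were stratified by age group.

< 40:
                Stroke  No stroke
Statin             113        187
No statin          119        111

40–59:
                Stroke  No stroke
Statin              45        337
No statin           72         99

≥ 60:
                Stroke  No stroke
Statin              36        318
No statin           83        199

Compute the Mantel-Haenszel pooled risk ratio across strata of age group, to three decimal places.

RR_MH = Σ(aᵢ·n₀ᵢ/nᵢ) / Σ(cᵢ·n₁ᵢ/nᵢ), with n₁ᵢ = aᵢ+bᵢ (exposed), n₀ᵢ = cᵢ+dᵢ (unexposed), nᵢ = n₁ᵢ+n₀ᵢ.
Stratum 1 (< 40): n₁ = 300, n₀ = 230, n = 530; a·n₀/n = 113·230/530 = 49.0377; c·n₁/n = 119·300/530 = 67.3585
Stratum 2 (40–59): n₁ = 382, n₀ = 171, n = 553; a·n₀/n = 45·171/553 = 13.9150; c·n₁/n = 72·382/553 = 49.7360
Stratum 3 (≥ 60): n₁ = 354, n₀ = 282, n = 636; a·n₀/n = 36·282/636 = 15.9623; c·n₁/n = 83·354/636 = 46.1981
RR_MH = (49.0377 + 13.9150 + 15.9623) / (67.3585 + 49.7360 + 46.1981) = 78.9150 / 163.2926 = 0.48327

0.483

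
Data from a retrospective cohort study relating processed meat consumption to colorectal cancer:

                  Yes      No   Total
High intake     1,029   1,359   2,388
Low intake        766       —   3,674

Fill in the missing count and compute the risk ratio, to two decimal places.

2.07

The missing cell is in the unexposed row: 3674 − 766 = 2908.
So a = 1029, b = 1359, c = 766, d = 2908.
RR = [a/(a+b)] / [c/(c+d)] = (1029/2388) / (766/3674) = 0.43090/0.20849 = 2.06677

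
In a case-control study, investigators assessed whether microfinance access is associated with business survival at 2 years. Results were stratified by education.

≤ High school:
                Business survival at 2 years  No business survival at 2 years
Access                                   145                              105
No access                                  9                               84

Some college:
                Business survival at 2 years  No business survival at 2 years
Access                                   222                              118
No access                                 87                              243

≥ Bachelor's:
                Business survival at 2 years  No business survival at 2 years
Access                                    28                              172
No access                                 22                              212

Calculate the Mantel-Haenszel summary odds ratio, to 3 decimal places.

4.840

OR_MH = Σ(aᵢdᵢ/nᵢ) / Σ(bᵢcᵢ/nᵢ), where nᵢ is the stratum total.
Stratum 1 (≤ High school): n = 343; a·d/n = 145·84/343 = 35.5102; b·c/n = 105·9/343 = 2.7551
Stratum 2 (Some college): n = 670; a·d/n = 222·243/670 = 80.5164; b·c/n = 118·87/670 = 15.3224
Stratum 3 (≥ Bachelor's): n = 434; a·d/n = 28·212/434 = 13.6774; b·c/n = 172·22/434 = 8.7189
OR_MH = (35.5102 + 80.5164 + 13.6774) / (2.7551 + 15.3224 + 8.7189) = 129.7040 / 26.7964 = 4.84036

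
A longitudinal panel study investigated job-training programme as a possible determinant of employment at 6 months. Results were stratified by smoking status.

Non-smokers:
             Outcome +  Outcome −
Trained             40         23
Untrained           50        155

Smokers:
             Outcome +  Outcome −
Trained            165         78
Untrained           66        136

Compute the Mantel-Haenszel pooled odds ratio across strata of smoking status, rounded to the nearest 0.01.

4.64

OR_MH = Σ(aᵢdᵢ/nᵢ) / Σ(bᵢcᵢ/nᵢ), where nᵢ is the stratum total.
Stratum 1 (Non-smokers): n = 268; a·d/n = 40·155/268 = 23.1343; b·c/n = 23·50/268 = 4.2910
Stratum 2 (Smokers): n = 445; a·d/n = 165·136/445 = 50.4270; b·c/n = 78·66/445 = 11.5685
OR_MH = (23.1343 + 50.4270) / (4.2910 + 11.5685) = 73.5613 / 15.8596 = 4.63829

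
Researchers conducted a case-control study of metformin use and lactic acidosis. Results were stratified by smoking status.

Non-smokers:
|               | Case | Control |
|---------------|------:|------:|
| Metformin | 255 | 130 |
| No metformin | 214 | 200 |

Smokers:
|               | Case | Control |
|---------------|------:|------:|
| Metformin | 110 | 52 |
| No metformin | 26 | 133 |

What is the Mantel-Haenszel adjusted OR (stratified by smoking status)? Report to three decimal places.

2.803

OR_MH = Σ(aᵢdᵢ/nᵢ) / Σ(bᵢcᵢ/nᵢ), where nᵢ is the stratum total.
Stratum 1 (Non-smokers): n = 799; a·d/n = 255·200/799 = 63.8298; b·c/n = 130·214/799 = 34.8185
Stratum 2 (Smokers): n = 321; a·d/n = 110·133/321 = 45.5763; b·c/n = 52·26/321 = 4.2118
OR_MH = (63.8298 + 45.5763) / (34.8185 + 4.2118) = 109.4061 / 39.0304 = 2.80310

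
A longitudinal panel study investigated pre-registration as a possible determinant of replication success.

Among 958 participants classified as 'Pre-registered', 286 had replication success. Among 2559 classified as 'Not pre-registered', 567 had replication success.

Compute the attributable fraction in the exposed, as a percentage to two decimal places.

From the description: a = 286, b = 672, c = 567, d = 1992.
Risk in exposed = 286/958 = 0.29854; risk in unexposed = 567/2559 = 0.22157.
RR = 0.29854/0.22157 = 1.34737
AR% = (RR − 1)/RR × 100 = (1.34737 − 1)/1.34737 × 100 = 25.7815%

25.78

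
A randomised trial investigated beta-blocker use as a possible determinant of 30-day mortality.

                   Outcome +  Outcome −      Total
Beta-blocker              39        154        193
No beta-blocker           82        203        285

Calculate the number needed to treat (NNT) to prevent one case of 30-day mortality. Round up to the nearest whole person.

12

Risk in treated group = 39/193 = 0.20207; risk in control = 82/285 = 0.28772.
Absolute risk reduction = 0.28772 − 0.20207 = 0.08565
NNT = 1 / ARR = 1 / 0.08565 = 11.676 → round up → 12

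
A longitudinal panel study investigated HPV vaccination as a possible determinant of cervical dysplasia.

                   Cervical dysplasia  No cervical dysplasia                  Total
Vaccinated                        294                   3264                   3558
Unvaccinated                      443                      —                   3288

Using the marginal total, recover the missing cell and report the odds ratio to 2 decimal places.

0.58

The missing cell is in the unexposed row: 3288 − 443 = 2845.
So a = 294, b = 3264, c = 443, d = 2845.
OR = (a·d)/(b·c) = (294 × 2845) / (3264 × 443) = 836430 / 1445952 = 0.57846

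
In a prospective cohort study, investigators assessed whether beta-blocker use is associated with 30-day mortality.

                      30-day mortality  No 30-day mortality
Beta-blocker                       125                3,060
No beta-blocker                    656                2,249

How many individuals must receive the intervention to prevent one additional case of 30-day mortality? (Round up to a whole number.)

6

Risk in treated group = 125/3185 = 0.03925; risk in control = 656/2905 = 0.22582.
Absolute risk reduction = 0.22582 − 0.03925 = 0.18657
NNT = 1 / ARR = 1 / 0.18657 = 5.360 → round up → 6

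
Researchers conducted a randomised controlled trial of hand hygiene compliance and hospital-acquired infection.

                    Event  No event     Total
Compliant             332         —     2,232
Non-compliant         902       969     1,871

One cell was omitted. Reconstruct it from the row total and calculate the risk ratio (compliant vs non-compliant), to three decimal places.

0.309

The missing cell is in the exposed row: 2232 − 332 = 1900.
So a = 332, b = 1900, c = 902, d = 969.
RR = [a/(a+b)] / [c/(c+d)] = (332/2232) / (902/1871) = 0.14875/0.48210 = 0.30854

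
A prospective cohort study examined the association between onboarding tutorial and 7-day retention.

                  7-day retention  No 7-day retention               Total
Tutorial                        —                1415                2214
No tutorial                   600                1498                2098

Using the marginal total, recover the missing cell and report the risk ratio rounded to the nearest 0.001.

The missing cell is in the exposed row: 2214 − 1415 = 799.
So a = 799, b = 1415, c = 600, d = 1498.
RR = [a/(a+b)] / [c/(c+d)] = (799/2214) / (600/2098) = 0.36089/0.28599 = 1.26190

1.262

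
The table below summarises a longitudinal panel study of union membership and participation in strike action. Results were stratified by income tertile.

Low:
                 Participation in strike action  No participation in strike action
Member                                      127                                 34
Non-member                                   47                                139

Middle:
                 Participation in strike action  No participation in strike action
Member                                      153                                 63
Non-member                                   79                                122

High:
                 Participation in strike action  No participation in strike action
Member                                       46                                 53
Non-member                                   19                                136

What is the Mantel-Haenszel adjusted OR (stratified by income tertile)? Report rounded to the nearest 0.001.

OR_MH = Σ(aᵢdᵢ/nᵢ) / Σ(bᵢcᵢ/nᵢ), where nᵢ is the stratum total.
Stratum 1 (Low): n = 347; a·d/n = 127·139/347 = 50.8732; b·c/n = 34·47/347 = 4.6052
Stratum 2 (Middle): n = 417; a·d/n = 153·122/417 = 44.7626; b·c/n = 63·79/417 = 11.9353
Stratum 3 (High): n = 254; a·d/n = 46·136/254 = 24.6299; b·c/n = 53·19/254 = 3.9646
OR_MH = (50.8732 + 44.7626 + 24.6299) / (4.6052 + 11.9353 + 3.9646) = 120.2657 / 20.5050 = 5.86519

5.865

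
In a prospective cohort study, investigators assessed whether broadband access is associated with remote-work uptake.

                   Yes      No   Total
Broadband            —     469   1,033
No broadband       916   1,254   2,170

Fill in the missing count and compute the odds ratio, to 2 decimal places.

1.65

The missing cell is in the exposed row: 1033 − 469 = 564.
So a = 564, b = 469, c = 916, d = 1254.
OR = (a·d)/(b·c) = (564 × 1254) / (469 × 916) = 707256 / 429604 = 1.64630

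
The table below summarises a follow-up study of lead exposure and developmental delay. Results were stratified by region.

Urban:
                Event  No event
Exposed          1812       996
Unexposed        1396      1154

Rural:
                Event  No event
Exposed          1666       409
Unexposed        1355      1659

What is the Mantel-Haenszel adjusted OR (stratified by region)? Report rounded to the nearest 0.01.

2.53

OR_MH = Σ(aᵢdᵢ/nᵢ) / Σ(bᵢcᵢ/nᵢ), where nᵢ is the stratum total.
Stratum 1 (Urban): n = 5358; a·d/n = 1812·1154/5358 = 390.2665; b·c/n = 996·1396/5358 = 259.5028
Stratum 2 (Rural): n = 5089; a·d/n = 1666·1659/5089 = 543.1114; b·c/n = 409·1355/5089 = 108.9006
OR_MH = (390.2665 + 543.1114) / (259.5028 + 108.9006) = 933.3779 / 368.4034 = 2.53358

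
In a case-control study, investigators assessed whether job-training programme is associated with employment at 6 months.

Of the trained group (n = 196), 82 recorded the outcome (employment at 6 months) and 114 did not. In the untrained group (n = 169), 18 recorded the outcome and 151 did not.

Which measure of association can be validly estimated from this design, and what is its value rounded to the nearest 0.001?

From the description: a = 82, b = 114, c = 18, d = 151.
This is a case-control study: participants were sampled on outcome status, so risks in the source population cannot be estimated directly — relative risk is not valid here. The odds ratio is the appropriate measure.
OR = (a·d)/(b·c) = (82 × 151) / (114 × 18) = 12382 / 2052 = 6.03411

6.034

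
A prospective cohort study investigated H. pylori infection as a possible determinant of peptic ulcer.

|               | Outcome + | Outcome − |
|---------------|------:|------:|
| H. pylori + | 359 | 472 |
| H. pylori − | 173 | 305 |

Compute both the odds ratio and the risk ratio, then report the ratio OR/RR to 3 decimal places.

1.123

Cells: a = 359, b = 472, c = 173, d = 305.
OR = (359·305)/(472·173) = 109495/81656 = 1.34093
Risk in exposed = 359/831 = 0.43201; risk in unexposed = 173/478 = 0.36192; RR = 1.19365
OR/RR = 1.34093 / 1.19365 = 1.12339
The outcome is not rare, so the OR lies further from 1 than the RR.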